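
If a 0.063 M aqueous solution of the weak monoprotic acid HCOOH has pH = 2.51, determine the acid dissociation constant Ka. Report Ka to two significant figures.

[H+] = 10^(-2.51) = 3.09 × 10^-3 M
At equilibrium [HA] = 0.063 − 3.09 × 10^-3 = 5.99 × 10^-2 M
Ka = [H+][A-]/[HA] = (3.09 × 10^-3)² / 5.99 × 10^-2 = 1.6 × 10^-4

Ka = 1.6 × 10^-4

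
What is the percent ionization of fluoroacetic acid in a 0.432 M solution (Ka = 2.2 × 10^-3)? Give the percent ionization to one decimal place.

6.9%

FCH2COOH ⇌ FCH2COO- + H+; let x = [H+] at equilibrium.
Ka = x²/(C₀ − x); solving the quadratic gives x = 2.97 × 10^-2 M.
Fraction ionized = 2.97 × 10^-2 / 0.432 = 0.0688 → 6.9%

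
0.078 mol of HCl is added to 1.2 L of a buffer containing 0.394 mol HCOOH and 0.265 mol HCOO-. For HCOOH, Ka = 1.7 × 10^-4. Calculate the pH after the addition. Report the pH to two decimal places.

After neutralization: n(HCOOH) = 0.472 mol, n(HCOO-) = 0.187 mol.
pKa = −log(1.7 × 10^-4) = 3.770
pH = pKa + log(n_HCOO-/n_HCOOH) = 3.770 + log(0.187/0.472) = 3.770 + (-0.402)

pH = 3.37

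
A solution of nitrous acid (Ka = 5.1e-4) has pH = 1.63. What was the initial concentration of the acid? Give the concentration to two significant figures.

C₀ = 1.1 M

[H+] = 10^(-1.63) = 2.34 × 10^-2 M = x
Ka = x²/(C₀ − x) ⇒ C₀ = x + x²/Ka
C₀ = 2.34 × 10^-2 + (2.34 × 10^-2)²/(5.1 × 10^-4) = 1.10 M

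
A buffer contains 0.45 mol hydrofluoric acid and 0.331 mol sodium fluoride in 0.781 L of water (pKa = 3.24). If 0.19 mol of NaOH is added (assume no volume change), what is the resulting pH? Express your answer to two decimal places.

pH = 3.54

OH- converts HF to F-: HF → 0.26 mol, F- → 0.521 mol.
pH = pKa + log(n_F-/n_HF) = 3.24 + log(0.521/0.26) = 3.24 + (+0.302)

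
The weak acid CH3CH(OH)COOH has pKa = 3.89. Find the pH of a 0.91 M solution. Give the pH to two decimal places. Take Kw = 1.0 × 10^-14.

CH3CH(OH)COOH ⇌ CH3CH(OH)COO- + H+
Ka = 10^(−3.89) = 1.29 × 10^-4
Ka = [H+]²/(0.91 − [H+]) = 1.29 × 10^-4
Neglecting [H+] in the denominator: [H+] = √(1.29 × 10^-4 × 0.91) = 1.08 × 10^-2 M
Check: 1.2% ionized — well under 5%, approximation valid.
pH = −log[H+] = −log(1.08 × 10^-2) = 1.97

pH = 1.97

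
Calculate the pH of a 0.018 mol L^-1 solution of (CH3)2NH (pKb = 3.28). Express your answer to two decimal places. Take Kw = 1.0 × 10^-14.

(CH3)2NH + H2O ⇌ (CH3)2NH2+ + OH-
Kb = 10^(−3.28) = 5.25 × 10^-4
From the ICE table, Kb = [OH-]²/(0.018 − [OH-]) = 5.25 × 10^-4.
Here C₀/Kb ≈ 34.3, so the small-[OH-] approximation fails. Use the quadratic:
[OH-] = (−Kb + √(Kb² + 4·Kb·C₀))/2 = 2.82 × 10^-3 M
pOH = 2.55, so pH = 14.00 − pOH = 11.45

pH = 11.45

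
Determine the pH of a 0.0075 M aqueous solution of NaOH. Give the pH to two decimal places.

NaOH is a strong base; [OH-] = 0.0075 M.
pOH = -log(0.0075) = 2.12
pH = 14.00 - 2.12 = 11.88

pH = 11.88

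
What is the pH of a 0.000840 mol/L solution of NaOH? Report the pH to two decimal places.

NaOH is a strong base; [OH-] = 0.00084 M.
pOH = -log(0.00084) = 3.08
pH = 14.00 - 3.08 = 10.92

pH = 10.92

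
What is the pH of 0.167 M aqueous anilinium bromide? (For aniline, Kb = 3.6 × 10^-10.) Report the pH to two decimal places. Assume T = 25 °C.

pH = 2.67

C6H5NH3+ is the conjugate acid of the weak base C6H5NH2.
Ka = Kw/Kb = 1.0×10^-14 / 3.6 × 10^-10 = 2.78 × 10^-5
From the ICE table, Ka = [H+]²/(0.167 − [H+]) = 2.78 × 10^-5.
Neglecting [H+] in the denominator: [H+] = √(2.78 × 10^-5 × 0.167) = 2.15 × 10^-3 M
([H+]/C₀ = 1.3% < 5%, so the approximation holds.)
pH = −log[H+] = −log(2.15 × 10^-3) = 2.67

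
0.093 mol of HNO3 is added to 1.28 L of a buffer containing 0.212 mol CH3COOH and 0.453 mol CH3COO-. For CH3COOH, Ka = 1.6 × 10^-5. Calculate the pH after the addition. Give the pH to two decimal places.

pH = 4.87

Added H+ converts CH3COO- to CH3COOH: CH3COOH → 0.305 mol, CH3COO- → 0.36 mol.
pKa = −log(1.6 × 10^-5) = 4.796
pH = pKa + log(n_CH3COO-/n_CH3COOH) = 4.796 + log(0.36/0.305) = 4.796 + (+0.072)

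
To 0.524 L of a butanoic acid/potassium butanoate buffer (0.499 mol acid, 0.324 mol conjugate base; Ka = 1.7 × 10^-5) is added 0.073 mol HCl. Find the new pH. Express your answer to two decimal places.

After neutralization: n(CH3(CH2)2COOH) = 0.572 mol, n(CH3(CH2)2COO-) = 0.251 mol.
pKa = −log(1.7 × 10^-5) = 4.770
Henderson–Hasselbalch with mole ratio 0.251/0.572: pH = 4.770 + (-0.358)

pH = 4.41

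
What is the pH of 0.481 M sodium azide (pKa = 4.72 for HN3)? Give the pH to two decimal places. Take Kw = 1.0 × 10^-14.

N3- is the conjugate base of the weak acid HN3.
Ka = 10^(−4.72) = 1.91 × 10^-5
Kb = Kw/Ka = 1.0×10^-14 / 1.91 × 10^-5 = 5.24 × 10^-10
Let x = [OH-] at equilibrium. Kb = x²/(0.481 − x).
Since Kb ≪ C₀, x ≈ √(Kb·C₀) = 1.59 × 10^-5 M.
Check: 0.0033% ionized — well under 5%, approximation valid.
pOH = −log(1.59 × 10^-5) = 4.80; pH = 14.00 − 4.80 = 9.20

pH = 9.20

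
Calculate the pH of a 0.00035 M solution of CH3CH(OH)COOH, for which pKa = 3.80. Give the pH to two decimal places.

CH3CH(OH)COOH ⇌ CH3CH(OH)COO- + H+
Ka = 10^(−3.80) = 1.58 × 10^-4
Ka = [H+]²/(0.00035 − [H+]) = 1.58 × 10^-4
The 5% rule fails; solving [H+]² + Ka·[H+] − Ka·C₀ = 0 exactly:
[H+] = [−0.000158 + √(0.000158² + 2.21e-07)]/2 = 1.69 × 10^-4 M
pH = −log[H+] = −log(1.69 × 10^-4) = 3.77

pH = 3.77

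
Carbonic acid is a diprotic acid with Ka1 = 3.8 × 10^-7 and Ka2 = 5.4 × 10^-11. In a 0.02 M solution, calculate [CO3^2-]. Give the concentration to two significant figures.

First ionization gives [H+] ≈ [HCO3-] = 8.72 × 10^-5 M.
Second step: Ka2 = [H+][CO3^2-]/[HCO3-] ≈ [CO3^2-] (since [H+] ≈ [HCO3-]).
So [CO3^2-] ≈ Ka2.

5.4 × 10^-11 M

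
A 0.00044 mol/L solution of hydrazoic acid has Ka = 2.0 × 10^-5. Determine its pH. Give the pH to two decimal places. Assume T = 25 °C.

pH = 4.07

HN3 ⇌ N3- + H+
From the ICE table, Ka = x²/(0.00044 − x) = 2.0 × 10^-5.
x is not negligible relative to C₀; solve x² + 2e-05·x − 8.8e-09 = 0.
x = [−2e-05 + √(2e-05² + 3.52e-08)]/2 = 8.43 × 10^-5 M
pH = −log(8.43 × 10^-5) = 4.07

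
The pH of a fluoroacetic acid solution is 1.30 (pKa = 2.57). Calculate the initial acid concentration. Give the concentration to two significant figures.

[H+] = 10^(-1.30) = 5.01 × 10^-2 M = x
Ka = 10^(−2.57) = 2.69 × 10^-3
Ka = x²/(C₀ − x) ⇒ C₀ = x + x²/Ka
C₀ = 5.01 × 10^-2 + (5.01 × 10^-2)²/(2.69 × 10^-3) = 9.83 × 10^-1 M

C₀ = 9.8 × 10^-1 M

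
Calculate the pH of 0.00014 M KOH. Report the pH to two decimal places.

KOH is a strong base; [OH-] = 0.00014 M.
pOH = -log(0.00014) = 3.85
pH = 14.00 - 3.85 = 10.15

pH = 10.15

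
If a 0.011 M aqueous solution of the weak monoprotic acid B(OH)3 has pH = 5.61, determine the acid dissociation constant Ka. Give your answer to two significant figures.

Ka = 5.5 × 10^-10

[H+] = 10^(-5.61) = 2.45 × 10^-6 M
At equilibrium [HA] = 0.011 − 2.45 × 10^-6 = 1.10 × 10^-2 M
Ka = [H+][A-]/[HA] = (2.45 × 10^-6)² / 1.10 × 10^-2 = 5.5 × 10^-10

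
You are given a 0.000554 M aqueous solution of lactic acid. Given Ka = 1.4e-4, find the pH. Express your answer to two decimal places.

pH = 3.66

CH3CH(OH)COOH ⇌ CH3CH(OH)COO- + H+
Ka = [H+]²/(0.000554 − [H+]) = 1.4 × 10^-4
The 5% rule fails; solving [H+]² + Ka·[H+] − Ka·C₀ = 0 exactly:
[H+] = (−Ka + √(Ka² + 4·Ka·C₀))/2 = 2.17 × 10^-4 M
pH = −log[H+] = −log(2.17 × 10^-4) = 3.66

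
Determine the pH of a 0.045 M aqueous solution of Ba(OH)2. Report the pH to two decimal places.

Ba(OH)2 is a strong base (each formula unit releases 2 OH-); [OH-] = 0.09 M.
pOH = -log(0.09) = 1.05
pH = 14.00 - 1.05 = 12.95

pH = 12.95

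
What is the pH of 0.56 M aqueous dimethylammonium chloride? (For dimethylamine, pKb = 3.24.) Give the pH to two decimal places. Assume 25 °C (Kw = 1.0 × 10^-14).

(CH3)2NH2+ is the conjugate acid of the weak base (CH3)2NH.
Kb = 10^(−3.24) = 5.75 × 10^-4
Ka = Kw/Kb = 1.0×10^-14 / 5.75 × 10^-4 = 1.74 × 10^-11
From the ICE table, Ka = [H+]²/(0.56 − [H+]) = 1.74 × 10^-11.
Assume [H+] ≪ 0.56: [H+] ≈ √(1.74 × 10^-11 × 0.56) = 3.12 × 10^-6 M
Check: 0.00056% ionized — well under 5%, approximation valid.
pH = −log[H+] = −log(3.12 × 10^-6) = 5.51

pH = 5.51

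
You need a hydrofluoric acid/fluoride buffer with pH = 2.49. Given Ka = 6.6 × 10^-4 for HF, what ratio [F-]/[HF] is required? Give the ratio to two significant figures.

ratio = 0.20

pKa = -log(6.6 × 10^-4) = 3.180
pH = pKa + log(r) ⇒ log(r) = 2.49 − 3.180 = -0.690
r = [F-]/[HF] = 10^(-0.690) = 0.204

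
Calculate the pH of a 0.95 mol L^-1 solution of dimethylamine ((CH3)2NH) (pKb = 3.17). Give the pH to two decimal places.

(CH3)2NH + H2O ⇌ (CH3)2NH2+ + OH-
Kb = 10^(−3.17) = 6.76 × 10^-4
From the ICE table, Kb = [OH-]²/(0.95 − [OH-]) = 6.76 × 10^-4.
Since Kb ≪ C₀, [OH-] ≈ √(Kb·C₀) = 2.53 × 10^-2 M.
pOH = −log(2.53 × 10^-2) = 1.60; pH = 14.00 − 1.60 = 12.40

pH = 12.40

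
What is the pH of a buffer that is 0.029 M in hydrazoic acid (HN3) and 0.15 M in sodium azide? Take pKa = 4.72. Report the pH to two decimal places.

Using pH = pKa + log([base]/[acid]) with [base]/[acid] = 0.15/0.029:
pH = 4.72 + (+0.714) = 5.43

pH = 5.43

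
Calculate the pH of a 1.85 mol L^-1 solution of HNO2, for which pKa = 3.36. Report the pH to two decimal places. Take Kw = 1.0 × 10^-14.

HNO2 ⇌ NO2- + H+
Ka = 10^(−3.36) = 4.37 × 10^-4
From the ICE table, Ka = x²/(1.85 − x) = 4.37 × 10^-4.
Since Ka ≪ C₀, x ≈ √(Ka·C₀) = 2.84 × 10^-2 M.
pH = −log(2.84 × 10^-2) = 1.55

pH = 1.55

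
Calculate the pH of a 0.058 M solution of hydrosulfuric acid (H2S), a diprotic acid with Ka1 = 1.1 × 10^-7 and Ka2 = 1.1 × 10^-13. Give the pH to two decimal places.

pH = 4.10

Ka1 ≫ Ka2, so treat the first dissociation as the only significant source of H+.
Ka1 = x²/(0.058 − x) = 1.1 × 10^-7
x ≈ √(1.1 × 10^-7 × 0.058) = 7.99 × 10^-5 M
pH = −log(7.99 × 10^-5) = 4.10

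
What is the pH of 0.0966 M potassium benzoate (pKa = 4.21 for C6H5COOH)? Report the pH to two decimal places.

C6H5COO- is the conjugate base of the weak acid C6H5COOH.
Ka = 10^(−4.21) = 6.17 × 10^-5
Kb = Kw/Ka = 1.0×10^-14 / 6.17 × 10^-5 = 1.62 × 10^-10
Let x = [OH-] at equilibrium. Kb = x²/(0.0966 − x).
Neglecting x in the denominator: x = √(1.62 × 10^-10 × 0.0966) = 3.96 × 10^-6 M
pOH = −log(3.96 × 10^-6) = 5.40; pH = 14.00 − 5.40 = 8.60

pH = 8.60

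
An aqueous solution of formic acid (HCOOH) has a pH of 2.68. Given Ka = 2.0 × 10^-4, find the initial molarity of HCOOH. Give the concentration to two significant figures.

C₀ = 2.4 × 10^-2 M

[H+] = 10^(-2.68) = 2.09 × 10^-3 M = x
Ka = x²/(C₀ − x) ⇒ C₀ = x + x²/Ka
C₀ = 2.09 × 10^-3 + (2.09 × 10^-3)²/(2.0 × 10^-4) = 2.39 × 10^-2 M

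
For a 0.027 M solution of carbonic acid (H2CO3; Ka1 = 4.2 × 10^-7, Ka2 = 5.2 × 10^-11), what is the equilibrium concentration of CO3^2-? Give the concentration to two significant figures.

First ionization gives [H+] ≈ [HCO3-] = 1.06 × 10^-4 M.
Second step: Ka2 = [H+][CO3^2-]/[HCO3-] ≈ [CO3^2-] (since [H+] ≈ [HCO3-]).
So [CO3^2-] ≈ Ka2.

5.2 × 10^-11 M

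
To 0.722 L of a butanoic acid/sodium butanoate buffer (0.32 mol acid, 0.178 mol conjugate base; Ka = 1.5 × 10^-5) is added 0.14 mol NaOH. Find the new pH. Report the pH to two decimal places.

After neutralization: n(CH3(CH2)2COOH) = 0.18 mol, n(CH3(CH2)2COO-) = 0.318 mol.
pKa = −log(1.5 × 10^-5) = 4.824
Henderson–Hasselbalch with mole ratio 0.318/0.18: pH = 4.824 + (+0.247)

pH = 5.07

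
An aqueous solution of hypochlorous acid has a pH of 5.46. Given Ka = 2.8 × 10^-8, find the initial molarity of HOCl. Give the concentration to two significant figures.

C₀ = 4.3 × 10^-4 M

[H+] = 10^(-5.46) = 3.47 × 10^-6 M = x
Ka = x²/(C₀ − x) ⇒ C₀ = x + x²/Ka
C₀ = 3.47 × 10^-6 + (3.47 × 10^-6)²/(2.8 × 10^-8) = 4.34 × 10^-4 M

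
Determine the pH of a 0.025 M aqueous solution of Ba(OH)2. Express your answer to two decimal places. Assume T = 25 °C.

Ba(OH)2 is a strong base (each formula unit releases 2 OH-); [OH-] = 0.05 M.
pOH = -log(0.05) = 1.30
pH = 14.00 - 1.30 = 12.70

pH = 12.70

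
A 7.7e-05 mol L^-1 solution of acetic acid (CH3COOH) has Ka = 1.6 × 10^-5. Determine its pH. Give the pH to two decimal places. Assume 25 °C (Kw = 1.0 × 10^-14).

pH = 4.55

CH3COOH ⇌ CH3COO- + H+
Let x = [H+] at equilibrium. Ka = x²/(7.7e-05 − x).
The 5% rule fails; solving x² + Ka·x − Ka·C₀ = 0 exactly:
x = [−1.6e-05 + √(1.6e-05² + 4.93e-09)]/2 = 2.80 × 10^-5 M
pH = −log(2.80 × 10^-5) = 4.55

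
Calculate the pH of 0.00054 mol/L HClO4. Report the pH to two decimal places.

pH = 3.27

HClO4 is a strong acid and dissociates completely, so [H+] = 0.00054 M.
pH = -log(0.00054) = 3.27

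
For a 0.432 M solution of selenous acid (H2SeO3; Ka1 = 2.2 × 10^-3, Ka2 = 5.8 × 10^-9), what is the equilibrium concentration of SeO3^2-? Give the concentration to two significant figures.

First ionization gives [H+] ≈ [HSeO3-] = 2.97 × 10^-2 M.
Second step: Ka2 = [H+][SeO3^2-]/[HSeO3-] ≈ [SeO3^2-] (since [H+] ≈ [HSeO3-]).
So [SeO3^2-] ≈ Ka2.

5.8 × 10^-9 M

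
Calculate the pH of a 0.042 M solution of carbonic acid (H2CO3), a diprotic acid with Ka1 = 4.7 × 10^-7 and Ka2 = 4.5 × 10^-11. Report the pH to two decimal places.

pH = 3.85

Ka1 ≫ Ka2, so treat the first dissociation as the only significant source of H+.
Ka1 = x²/(0.042 − x) = 4.7 × 10^-7
x ≈ √(4.7 × 10^-7 × 0.042) = 1.40 × 10^-4 M
pH = −log(1.40 × 10^-4) = 3.85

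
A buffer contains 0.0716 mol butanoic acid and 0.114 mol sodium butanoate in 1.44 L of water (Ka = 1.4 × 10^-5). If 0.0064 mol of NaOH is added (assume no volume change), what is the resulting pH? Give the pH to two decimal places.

After neutralization: n(CH3(CH2)2COOH) = 0.0652 mol, n(CH3(CH2)2COO-) = 0.12 mol.
pKa = −log(1.4 × 10^-5) = 4.854
pH = pKa + log(n_CH3(CH2)2COO-/n_CH3(CH2)2COOH) = 4.854 + log(0.12/0.0652) = 4.854 + (+0.265)

pH = 5.12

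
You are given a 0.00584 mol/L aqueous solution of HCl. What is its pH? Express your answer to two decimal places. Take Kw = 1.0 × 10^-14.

pH = 2.23

HCl is a strong acid and dissociates completely, so [H+] = 0.00584 M.
pH = -log(0.00584) = 2.23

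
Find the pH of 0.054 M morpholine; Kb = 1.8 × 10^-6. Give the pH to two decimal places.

C4H8ONH + H2O ⇌ C4H8ONH2+ + OH-
Let x = [OH-] at equilibrium. Kb = x²/(0.054 − x).
Since Kb ≪ C₀, x ≈ √(Kb·C₀) = 3.12 × 10^-4 M.
(x/C₀ = 0.58% < 5%, so the approximation holds.)
pOH = −log(3.12 × 10^-4) = 3.51; pH = 14.00 − 3.51 = 10.49

pH = 10.49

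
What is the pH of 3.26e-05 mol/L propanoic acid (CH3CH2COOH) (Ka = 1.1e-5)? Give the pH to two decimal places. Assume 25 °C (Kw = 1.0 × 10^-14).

pH = 4.85

CH3CH2COOH ⇌ CH3CH2COO- + H+
Ka = [H+]²/(3.26e-05 − [H+]) = 1.1 × 10^-5
Here C₀/Ka ≈ 2.96, so the small-[H+] approximation fails. Use the quadratic:
[H+] = (−Ka + √(Ka² + 4·Ka·C₀))/2 = 1.42 × 10^-5 M
pH = −log[H+] = −log(1.42 × 10^-5) = 4.85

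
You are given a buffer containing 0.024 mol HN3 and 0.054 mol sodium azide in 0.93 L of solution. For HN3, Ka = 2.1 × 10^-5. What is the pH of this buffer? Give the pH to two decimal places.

pKa = −log(2.1 × 10^-5) = 4.678
pH = pKa + log([A⁻]/[HA]) = 4.678 + log(0.054/0.024)
pH = 4.678 + (+0.352) = 5.03

pH = 5.03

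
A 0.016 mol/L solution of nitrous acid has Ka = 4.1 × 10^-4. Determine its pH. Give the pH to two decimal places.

pH = 2.63

HNO2 ⇌ NO2- + H+
From the ICE table, Ka = [H+]²/(0.016 − [H+]) = 4.1 × 10^-4.
[H+] is not negligible relative to C₀; solve [H+]² + 0.00041·[H+] − 6.56e-06 = 0.
[H+] = (−Ka + √(Ka² + 4·Ka·C₀))/2 = 2.36 × 10^-3 M
pH = −log(2.36 × 10^-3) = 2.63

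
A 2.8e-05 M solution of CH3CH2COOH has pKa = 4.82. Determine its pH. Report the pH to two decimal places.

CH3CH2COOH ⇌ CH3CH2COO- + H+
Ka = 10^(−4.82) = 1.51 × 10^-5
From the ICE table, Ka = x²/(2.8e-05 − x) = 1.51 × 10^-5.
Here C₀/Ka ≈ 1.85, so the small-x approximation fails. Use the quadratic:
x = [−1.51e-05 + √(1.51e-05² + 1.69e-09)]/2 = 1.44 × 10^-5 M
pH = −log(1.44 × 10^-5) = 4.84

pH = 4.84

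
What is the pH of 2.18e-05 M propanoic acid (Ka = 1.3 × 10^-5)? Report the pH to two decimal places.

pH = 4.94

CH3CH2COOH ⇌ CH3CH2COO- + H+
Ka = x²/(2.18e-05 − x) = 1.3 × 10^-5
x is not negligible relative to C₀; solve x² + 1.3e-05·x − 2.83e-10 = 0.
x = [−1.3e-05 + √(1.3e-05² + 1.13e-09)]/2 = 1.15 × 10^-5 M
pH = −log(1.15 × 10^-5) = 4.94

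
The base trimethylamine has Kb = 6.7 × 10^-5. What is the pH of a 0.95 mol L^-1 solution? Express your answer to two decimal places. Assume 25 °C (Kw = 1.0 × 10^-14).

pH = 11.90

(CH3)3N + H2O ⇌ (CH3)3NH+ + OH-
From the ICE table, Kb = x²/(0.95 − x) = 6.7 × 10^-5.
Assume x ≪ 0.95: x ≈ √(6.7 × 10^-5 × 0.95) = 7.98 × 10^-3 M
(x/C₀ = 0.84% < 5%, so the approximation holds.)
pOH = −log(7.98 × 10^-3) = 2.10; pH = 14.00 − 2.10 = 11.90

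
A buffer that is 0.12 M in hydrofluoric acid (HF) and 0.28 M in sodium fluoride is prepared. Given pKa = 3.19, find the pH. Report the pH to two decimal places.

Using pH = pKa + log([base]/[acid]) with [base]/[acid] = 0.28/0.12:
pH = 3.19 + (+0.368) = 3.56

pH = 3.56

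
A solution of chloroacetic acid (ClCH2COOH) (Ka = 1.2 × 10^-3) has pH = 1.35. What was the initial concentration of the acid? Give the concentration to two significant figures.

[H+] = 10^(-1.35) = 4.47 × 10^-2 M = x
Ka = x²/(C₀ − x) ⇒ C₀ = x + x²/Ka
C₀ = 4.47 × 10^-2 + (4.47 × 10^-2)²/(1.2 × 10^-3) = 1.71 M

C₀ = 1.7 M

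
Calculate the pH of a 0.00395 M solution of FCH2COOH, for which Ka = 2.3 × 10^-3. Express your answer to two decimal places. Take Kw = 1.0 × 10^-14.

pH = 2.68

FCH2COOH ⇌ FCH2COO- + H+
Let x = [H+] at equilibrium. Ka = x²/(0.00395 − x).
Here C₀/Ka ≈ 1.72, so the small-x approximation fails. Use the quadratic:
x = [−0.0023 + √(0.0023² + 3.63e-05)]/2 = 2.08 × 10^-3 M
pH = −log[H+] = −log(2.08 × 10^-3) = 2.68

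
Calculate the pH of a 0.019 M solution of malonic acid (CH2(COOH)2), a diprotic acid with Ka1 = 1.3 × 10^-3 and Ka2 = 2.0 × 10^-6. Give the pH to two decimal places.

pH = 2.36

Since Ka1 ≫ Ka2, the first ionization dominates [H+].
Ka1 = x²/(0.019 − x) = 1.3 × 10^-3
Solving the quadratic: x = (−Ka1 + √(Ka1² + 4·Ka1·C₀))/2 = 4.36 × 10^-3 M
pH = −log(4.36 × 10^-3) = 2.36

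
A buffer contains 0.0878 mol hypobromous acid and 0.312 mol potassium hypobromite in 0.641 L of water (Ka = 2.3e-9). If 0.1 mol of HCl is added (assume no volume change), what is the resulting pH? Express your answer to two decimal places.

Added H+ converts OBr- to HOBr: HOBr → 0.188 mol, OBr- → 0.212 mol.
pKa = −log(2.3 × 10^-9) = 8.638
pH = pKa + log([A⁻]/[HA]) = 8.638 + log(0.212/0.188) = 8.638 +0.052

pH = 8.69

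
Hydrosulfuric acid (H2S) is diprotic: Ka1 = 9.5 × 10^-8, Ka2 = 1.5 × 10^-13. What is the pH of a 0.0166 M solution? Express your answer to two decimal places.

pH = 4.40

Ka1 ≫ Ka2, so treat the first dissociation as the only significant source of H+.
Ka1 = x²/(0.0166 − x) = 9.5 × 10^-8
x ≈ √(9.5 × 10^-8 × 0.0166) = 3.97 × 10^-5 M
pH = −log(3.97 × 10^-5) = 4.40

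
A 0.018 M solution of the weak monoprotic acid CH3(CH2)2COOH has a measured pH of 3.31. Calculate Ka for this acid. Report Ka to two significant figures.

[H+] = 10^(-3.31) = 4.90 × 10^-4 M
At equilibrium [HA] = 0.018 − 4.90 × 10^-4 = 1.75 × 10^-2 M
Ka = [H+][A-]/[HA] = (4.90 × 10^-4)² / 1.75 × 10^-2 = 1.4 × 10^-5

Ka = 1.4 × 10^-5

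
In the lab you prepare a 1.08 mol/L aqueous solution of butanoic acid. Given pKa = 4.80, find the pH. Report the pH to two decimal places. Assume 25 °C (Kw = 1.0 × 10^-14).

pH = 2.38

CH3(CH2)2COOH ⇌ CH3(CH2)2COO- + H+
Ka = 10^(−4.80) = 1.58 × 10^-5
Let x = [H+] at equilibrium. Ka = x²/(1.08 − x).
Assume x ≪ 1.08: x ≈ √(1.58 × 10^-5 × 1.08) = 4.13 × 10^-3 M
pH = −log[H+] = −log(4.13 × 10^-3) = 2.38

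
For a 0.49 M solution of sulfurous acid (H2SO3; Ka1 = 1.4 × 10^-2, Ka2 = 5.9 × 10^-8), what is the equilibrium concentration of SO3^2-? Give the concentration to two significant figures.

5.9 × 10^-8 M

First ionization gives [H+] ≈ [HSO3-] = 7.61 × 10^-2 M.
Second step: Ka2 = [H+][SO3^2-]/[HSO3-] ≈ [SO3^2-] (since [H+] ≈ [HSO3-]).
So [SO3^2-] ≈ Ka2.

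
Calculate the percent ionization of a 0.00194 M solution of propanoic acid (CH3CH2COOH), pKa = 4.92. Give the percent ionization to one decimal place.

7.6%

CH3CH2COOH ⇌ CH3CH2COO- + H+; let x = [H+] at equilibrium.
Ka = 10^(−4.92) = 1.20 × 10^-5
Ka = x²/(C₀ − x); solving the quadratic gives x = 1.47 × 10^-4 M.
Fraction ionized = 1.47 × 10^-4 / 0.00194 = 0.0758 → 7.6%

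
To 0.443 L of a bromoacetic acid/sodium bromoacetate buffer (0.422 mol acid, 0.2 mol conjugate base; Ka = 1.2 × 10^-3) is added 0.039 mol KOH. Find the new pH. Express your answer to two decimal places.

After neutralization: n(BrCH2COOH) = 0.383 mol, n(BrCH2COO-) = 0.239 mol.
pKa = −log(1.2 × 10^-3) = 2.921
pH = pKa + log([A⁻]/[HA]) = 2.921 + log(0.239/0.383) = 2.921 -0.205

pH = 2.72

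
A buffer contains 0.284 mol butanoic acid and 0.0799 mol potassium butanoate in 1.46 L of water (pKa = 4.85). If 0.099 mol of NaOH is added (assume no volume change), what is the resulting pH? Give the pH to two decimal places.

After neutralization: n(CH3(CH2)2COOH) = 0.185 mol, n(CH3(CH2)2COO-) = 0.179 mol.
pH = pKa + log(n_CH3(CH2)2COO-/n_CH3(CH2)2COOH) = 4.85 + log(0.179/0.185) = 4.85 + (-0.014)

pH = 4.84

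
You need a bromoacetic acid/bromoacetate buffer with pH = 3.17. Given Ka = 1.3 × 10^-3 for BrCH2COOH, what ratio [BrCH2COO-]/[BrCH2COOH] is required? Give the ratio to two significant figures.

ratio = 1.9

pKa = -log(1.3 × 10^-3) = 2.886
pH = pKa + log(r) ⇒ log(r) = 3.17 − 2.886 = +0.284
r = [BrCH2COO-]/[BrCH2COOH] = 10^(+0.284) = 1.92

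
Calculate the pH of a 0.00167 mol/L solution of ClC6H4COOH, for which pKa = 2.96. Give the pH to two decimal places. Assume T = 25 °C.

pH = 3.04

ClC6H4COOH ⇌ ClC6H4COO- + H+
Ka = 10^(−2.96) = 1.10 × 10^-3
From the ICE table, Ka = [H+]²/(0.00167 − [H+]) = 1.10 × 10^-3.
[H+] is not negligible relative to C₀; solve [H+]² + 0.0011·[H+] − 1.84e-06 = 0.
[H+] = [−0.0011 + √(0.0011² + 7.35e-06)]/2 = 9.13 × 10^-4 M
pH = −log[H+] = −log(9.13 × 10^-4) = 3.04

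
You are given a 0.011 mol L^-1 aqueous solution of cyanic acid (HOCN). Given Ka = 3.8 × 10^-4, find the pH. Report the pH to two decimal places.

HOCN ⇌ OCN- + H+
Let x = [H+] at equilibrium. Ka = x²/(0.011 − x).
The 5% rule fails; solving x² + Ka·x − Ka·C₀ = 0 exactly:
x = [−0.00038 + √(0.00038² + 1.67e-05)]/2 = 1.86 × 10^-3 M
pH = −log(1.86 × 10^-3) = 2.73

pH = 2.73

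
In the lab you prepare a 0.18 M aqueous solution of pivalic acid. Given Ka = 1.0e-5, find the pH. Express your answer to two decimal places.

(CH3)3CCOOH ⇌ (CH3)3CCOO- + H+
Ka = [H+]²/(0.18 − [H+]) = 1.0 × 10^-5
Neglecting [H+] in the denominator: [H+] = √(1.0 × 10^-5 × 0.18) = 1.34 × 10^-3 M
([H+]/C₀ = 0.75% < 5%, so the approximation holds.)
pH = −log(1.34 × 10^-3) = 2.87

pH = 2.87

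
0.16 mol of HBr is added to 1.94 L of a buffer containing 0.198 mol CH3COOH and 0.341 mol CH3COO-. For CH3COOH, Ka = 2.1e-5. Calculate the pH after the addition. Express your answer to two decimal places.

pH = 4.38

Added H+ converts CH3COO- to CH3COOH: CH3COOH → 0.358 mol, CH3COO- → 0.181 mol.
pKa = −log(2.1 × 10^-5) = 4.678
pH = pKa + log(n_CH3COO-/n_CH3COOH) = 4.678 + log(0.181/0.358) = 4.678 + (-0.296)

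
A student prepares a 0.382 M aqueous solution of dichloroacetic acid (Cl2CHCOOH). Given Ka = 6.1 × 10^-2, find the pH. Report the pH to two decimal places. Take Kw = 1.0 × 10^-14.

pH = 0.90

Cl2CHCOOH ⇌ Cl2CHCOO- + H+
Let x = [H+] at equilibrium. Ka = x²/(0.382 − x).
x is not negligible relative to C₀; solve x² + 0.061·x − 0.0233 = 0.
x = (−Ka + √(Ka² + 4·Ka·C₀))/2 = 1.25 × 10^-1 M
pH = −log[H+] = −log(1.25 × 10^-1) = 0.90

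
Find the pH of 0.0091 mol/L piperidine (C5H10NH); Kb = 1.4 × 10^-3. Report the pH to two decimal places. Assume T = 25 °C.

C5H10NH + H2O ⇌ C5H10NH2+ + OH-
Let x = [OH-] at equilibrium. Kb = x²/(0.0091 − x).
The 5% rule fails; solving x² + Kb·x − Kb·C₀ = 0 exactly:
x = (−Kb + √(Kb² + 4·Kb·C₀))/2 = 2.94 × 10^-3 M
pOH = −log(2.94 × 10^-3) = 2.53; pH = 14.00 − 2.53 = 11.47

pH = 11.47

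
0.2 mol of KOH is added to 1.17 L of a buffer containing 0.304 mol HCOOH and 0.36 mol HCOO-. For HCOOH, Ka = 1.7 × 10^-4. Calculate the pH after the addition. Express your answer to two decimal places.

After neutralization: n(HCOOH) = 0.104 mol, n(HCOO-) = 0.56 mol.
pKa = −log(1.7 × 10^-4) = 3.770
Henderson–Hasselbalch with mole ratio 0.56/0.104: pH = 3.770 + (+0.731)

pH = 4.50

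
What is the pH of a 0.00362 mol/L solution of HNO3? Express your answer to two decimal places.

pH = 2.44

HNO3 is a strong acid and dissociates completely, so [H+] = 0.00362 M.
pH = -log(0.00362) = 2.44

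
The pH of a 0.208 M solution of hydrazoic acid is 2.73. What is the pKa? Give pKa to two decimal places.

[H+] = 10^(-2.73) = 1.86 × 10^-3 M
At equilibrium [HA] = 0.208 − 1.86 × 10^-3 = 2.06 × 10^-1 M
Ka = [H+][A-]/[HA] = (1.86 × 10^-3)² / 2.06 × 10^-1 = 1.68 × 10^-5
pKa = -log(1.68 × 10^-5) = 4.77

pKa = 4.77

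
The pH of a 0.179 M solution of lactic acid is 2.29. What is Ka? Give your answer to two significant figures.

[H+] = 10^(-2.29) = 5.13 × 10^-3 M
At equilibrium [HA] = 0.179 − 5.13 × 10^-3 = 1.74 × 10^-1 M
Ka = [H+][A-]/[HA] = (5.13 × 10^-3)² / 1.74 × 10^-1 = 1.5 × 10^-4

Ka = 1.5 × 10^-4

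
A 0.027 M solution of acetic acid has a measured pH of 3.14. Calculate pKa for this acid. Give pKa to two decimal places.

[H+] = 10^(-3.14) = 7.24 × 10^-4 M
At equilibrium [HA] = 0.027 − 7.24 × 10^-4 = 2.63 × 10^-2 M
Ka = [H+][A-]/[HA] = (7.24 × 10^-4)² / 2.63 × 10^-2 = 1.99 × 10^-5
pKa = -log(1.99 × 10^-5) = 4.70

pKa = 4.70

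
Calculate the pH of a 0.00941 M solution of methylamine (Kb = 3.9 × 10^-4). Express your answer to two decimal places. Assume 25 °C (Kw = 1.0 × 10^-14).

pH = 11.24

CH3NH2 + H2O ⇌ CH3NH3+ + OH-
Kb = x²/(0.00941 − x) = 3.9 × 10^-4
Here C₀/Kb ≈ 24.1, so the small-x approximation fails. Use the quadratic:
x = [−0.00039 + √(0.00039² + 1.47e-05)]/2 = 1.73 × 10^-3 M
pOH = −log(1.73 × 10^-3) = 2.76; pH = 14.00 − 2.76 = 11.24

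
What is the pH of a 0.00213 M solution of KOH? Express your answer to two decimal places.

pH = 11.33

KOH is a strong base; [OH-] = 0.00213 M.
pOH = -log(0.00213) = 2.67
pH = 14.00 - 2.67 = 11.33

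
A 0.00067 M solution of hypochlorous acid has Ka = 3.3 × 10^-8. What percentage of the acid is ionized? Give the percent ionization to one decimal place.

HOCl ⇌ OCl- + H+; let x = [H+] at equilibrium.
x ≈ √(Ka·C₀) = √(3.3 × 10^-8 × 0.00067) = 4.70 × 10^-6 M
% ionization = x/C₀ × 100% = 4.70 × 10^-6/0.00067 × 100% = 0.7%

0.7%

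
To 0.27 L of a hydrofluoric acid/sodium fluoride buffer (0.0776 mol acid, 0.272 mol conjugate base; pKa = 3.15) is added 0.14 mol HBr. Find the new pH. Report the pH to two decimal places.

pH = 2.93

After neutralization: n(HF) = 0.218 mol, n(F-) = 0.132 mol.
pH = pKa + log([A⁻]/[HA]) = 3.15 + log(0.132/0.218) = 3.15 -0.218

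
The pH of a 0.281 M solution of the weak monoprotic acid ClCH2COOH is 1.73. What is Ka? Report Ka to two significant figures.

Ka = 1.3 × 10^-3

[H+] = 10^(-1.73) = 1.86 × 10^-2 M
At equilibrium [HA] = 0.281 − 1.86 × 10^-2 = 2.62 × 10^-1 M
Ka = [H+][A-]/[HA] = (1.86 × 10^-2)² / 2.62 × 10^-1 = 1.3 × 10^-3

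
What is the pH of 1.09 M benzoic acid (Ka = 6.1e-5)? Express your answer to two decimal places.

pH = 2.09

C6H5COOH ⇌ C6H5COO- + H+
Let x = [H+] at equilibrium. Ka = x²/(1.09 − x).
Since Ka ≪ C₀, x ≈ √(Ka·C₀) = 8.15 × 10^-3 M.
(x/C₀ = 0.75% < 5%, so the approximation holds.)
pH = −log(8.15 × 10^-3) = 2.09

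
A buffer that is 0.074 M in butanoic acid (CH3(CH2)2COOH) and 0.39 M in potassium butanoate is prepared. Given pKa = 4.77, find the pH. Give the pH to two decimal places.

pH = pKa + log([A⁻]/[HA]) = 4.77 + log(0.39/0.074)
pH = 4.77 + (+0.722) = 5.49

pH = 5.49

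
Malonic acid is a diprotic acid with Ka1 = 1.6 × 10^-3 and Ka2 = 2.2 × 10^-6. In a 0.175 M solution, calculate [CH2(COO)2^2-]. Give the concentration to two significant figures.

First ionization gives [H+] ≈ [CH2(COOH)COO-] = 1.60 × 10^-2 M.
Second step: Ka2 = [H+][CH2(COO)2^2-]/[CH2(COOH)COO-] ≈ [CH2(COO)2^2-] (since [H+] ≈ [CH2(COOH)COO-]).
So [CH2(COO)2^2-] ≈ Ka2.

2.2 × 10^-6 M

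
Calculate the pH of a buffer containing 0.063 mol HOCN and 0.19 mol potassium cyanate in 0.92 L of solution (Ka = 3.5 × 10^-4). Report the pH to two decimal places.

pKa = −log(3.5 × 10^-4) = 3.456
Using pH = pKa + log([base]/[acid]) with [base]/[acid] = 0.19/0.063:
pH = 3.456 + (+0.479) = 3.94

pH = 3.94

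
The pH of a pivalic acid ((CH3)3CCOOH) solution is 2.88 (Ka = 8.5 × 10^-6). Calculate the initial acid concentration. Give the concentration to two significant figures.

[H+] = 10^(-2.88) = 1.32 × 10^-3 M = x
Ka = x²/(C₀ − x) ⇒ C₀ = x + x²/Ka
C₀ = 1.32 × 10^-3 + (1.32 × 10^-3)²/(8.5 × 10^-6) = 2.06 × 10^-1 M

C₀ = 2.1 × 10^-1 M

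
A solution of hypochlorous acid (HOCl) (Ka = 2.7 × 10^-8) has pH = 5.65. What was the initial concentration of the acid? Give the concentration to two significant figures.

[H+] = 10^(-5.65) = 2.24 × 10^-6 M = x
Ka = x²/(C₀ − x) ⇒ C₀ = x + x²/Ka
C₀ = 2.24 × 10^-6 + (2.24 × 10^-6)²/(2.7 × 10^-8) = 1.88 × 10^-4 M

C₀ = 1.9 × 10^-4 M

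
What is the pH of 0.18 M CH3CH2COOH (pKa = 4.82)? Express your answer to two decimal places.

pH = 2.78

CH3CH2COOH ⇌ CH3CH2COO- + H+
Ka = 10^(−4.82) = 1.51 × 10^-5
Ka = x²/(0.18 − x) = 1.51 × 10^-5
Assume x ≪ 0.18: x ≈ √(1.51 × 10^-5 × 0.18) = 1.65 × 10^-3 M
pH = −log(1.65 × 10^-3) = 2.78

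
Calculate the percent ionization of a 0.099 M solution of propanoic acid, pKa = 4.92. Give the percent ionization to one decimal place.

CH3CH2COOH ⇌ CH3CH2COO- + H+; let x = [H+] at equilibrium.
Ka = 10^(−4.92) = 1.20 × 10^-5
x ≈ √(Ka·C₀) = √(1.20 × 10^-5 × 0.099) = 1.09 × 10^-3 M
Fraction ionized = 1.09 × 10^-3 / 0.099 = 0.0110 → 1.1%

1.1%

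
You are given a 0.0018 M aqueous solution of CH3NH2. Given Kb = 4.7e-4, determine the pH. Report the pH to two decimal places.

CH3NH2 + H2O ⇌ CH3NH3+ + OH-
Kb = [OH-]²/(0.0018 − [OH-]) = 4.7 × 10^-4
The 5% rule fails; solving [OH-]² + Kb·[OH-] − Kb·C₀ = 0 exactly:
[OH-] = [−0.00047 + √(0.00047² + 3.38e-06)]/2 = 7.14 × 10^-4 M
pOH = −log(7.14 × 10^-4) = 3.15; pH = 14.00 − 3.15 = 10.85

pH = 10.85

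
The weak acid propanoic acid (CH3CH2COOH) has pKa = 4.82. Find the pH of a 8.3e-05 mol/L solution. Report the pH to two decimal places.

pH = 4.54

CH3CH2COOH ⇌ CH3CH2COO- + H+
Ka = 10^(−4.82) = 1.51 × 10^-5
Ka = x²/(8.3e-05 − x) = 1.51 × 10^-5
Here C₀/Ka ≈ 5.5, so the small-x approximation fails. Use the quadratic:
x = (−Ka + √(Ka² + 4·Ka·C₀))/2 = 2.86 × 10^-5 M
pH = −log(2.86 × 10^-5) = 4.54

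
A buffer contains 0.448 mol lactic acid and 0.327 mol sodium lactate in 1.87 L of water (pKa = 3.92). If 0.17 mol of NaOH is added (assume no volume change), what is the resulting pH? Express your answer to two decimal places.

After neutralization: n(CH3CH(OH)COOH) = 0.278 mol, n(CH3CH(OH)COO-) = 0.497 mol.
pH = pKa + log(n_CH3CH(OH)COO-/n_CH3CH(OH)COOH) = 3.92 + log(0.497/0.278) = 3.92 + (+0.252)

pH = 4.17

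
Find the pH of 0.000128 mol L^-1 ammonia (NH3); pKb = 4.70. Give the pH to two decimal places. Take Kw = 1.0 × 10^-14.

pH = 9.62

NH3 + H2O ⇌ NH4+ + OH-
Kb = 10^(−4.70) = 2.00 × 10^-5
Let x = [OH-] at equilibrium. Kb = x²/(0.000128 − x).
The 5% rule fails; solving x² + Kb·x − Kb·C₀ = 0 exactly:
x = (−Kb + √(Kb² + 4·Kb·C₀))/2 = 4.16 × 10^-5 M
pOH = −log(4.16 × 10^-5) = 4.38; pH = 14.00 − 4.38 = 9.62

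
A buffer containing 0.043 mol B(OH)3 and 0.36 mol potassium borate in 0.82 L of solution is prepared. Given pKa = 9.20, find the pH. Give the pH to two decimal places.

pH = pKa + log([A⁻]/[HA]) = 9.20 + log(0.36/0.043)
pH = 9.20 + (+0.923) = 10.12

pH = 10.12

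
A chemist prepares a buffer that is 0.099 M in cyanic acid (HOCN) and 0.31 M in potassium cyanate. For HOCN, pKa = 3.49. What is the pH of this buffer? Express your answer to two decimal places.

pH = pKa + log([A⁻]/[HA]) = 3.49 + log(0.31/0.099)
pH = 3.49 + (+0.496) = 3.99

pH = 3.99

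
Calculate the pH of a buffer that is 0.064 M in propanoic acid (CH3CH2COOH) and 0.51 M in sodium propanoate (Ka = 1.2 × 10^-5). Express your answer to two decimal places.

pH = 5.82

pKa = −log(1.2 × 10^-5) = 4.921
pH = pKa + log([A⁻]/[HA]) = 4.921 + log(0.51/0.064)
pH = 4.921 + (+0.901) = 5.82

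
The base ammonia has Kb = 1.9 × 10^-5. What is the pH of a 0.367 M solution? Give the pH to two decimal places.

pH = 11.42

NH3 + H2O ⇌ NH4+ + OH-
Let x = [OH-] at equilibrium. Kb = x²/(0.367 − x).
Since Kb ≪ C₀, x ≈ √(Kb·C₀) = 2.64 × 10^-3 M.
(x/C₀ = 0.72% < 5%, so the approximation holds.)
pOH = 2.58, so pH = 14.00 − pOH = 11.42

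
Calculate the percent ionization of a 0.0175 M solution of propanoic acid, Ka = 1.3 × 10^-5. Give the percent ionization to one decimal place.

CH3CH2COOH ⇌ CH3CH2COO- + H+; let x = [H+] at equilibrium.
x ≈ √(Ka·C₀) = √(1.3 × 10^-5 × 0.0175) = 4.77 × 10^-4 M
Fraction ionized = 4.77 × 10^-4 / 0.0175 = 0.0273 → 2.7%

2.7%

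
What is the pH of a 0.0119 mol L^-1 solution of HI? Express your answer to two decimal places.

pH = 1.92

HI is a strong acid and dissociates completely, so [H+] = 0.0119 M.
pH = -log(0.0119) = 1.92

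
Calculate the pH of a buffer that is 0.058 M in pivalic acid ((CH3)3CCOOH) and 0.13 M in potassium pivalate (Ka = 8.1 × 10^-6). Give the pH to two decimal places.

pKa = −log(8.1 × 10^-6) = 5.092
Using pH = pKa + log([base]/[acid]) with [base]/[acid] = 0.13/0.058:
pH = 5.092 + (+0.351) = 5.44

pH = 5.44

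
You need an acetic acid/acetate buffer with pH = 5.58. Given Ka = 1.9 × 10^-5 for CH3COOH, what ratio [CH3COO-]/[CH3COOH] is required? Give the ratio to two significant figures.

ratio = 7.2

pKa = -log(1.9 × 10^-5) = 4.721
pH = pKa + log(r) ⇒ log(r) = 5.58 − 4.721 = +0.859
r = [CH3COO-]/[CH3COOH] = 10^(+0.859) = 7.23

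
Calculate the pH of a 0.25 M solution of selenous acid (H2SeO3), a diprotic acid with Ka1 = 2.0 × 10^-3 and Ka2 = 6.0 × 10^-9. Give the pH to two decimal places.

pH = 1.67

Since Ka1 ≫ Ka2, the first ionization dominates [H+].
Ka1 = x²/(0.25 − x) = 2.0 × 10^-3
Solving the quadratic: x = (−Ka1 + √(Ka1² + 4·Ka1·C₀))/2 = 2.14 × 10^-2 M
pH = −log(2.14 × 10^-2) = 1.67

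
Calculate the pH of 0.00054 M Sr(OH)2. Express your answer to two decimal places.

pH = 11.03

Sr(OH)2 is a strong base (each formula unit releases 2 OH-); [OH-] = 0.00108 M.
pOH = -log(0.00108) = 2.97
pH = 14.00 - 2.97 = 11.03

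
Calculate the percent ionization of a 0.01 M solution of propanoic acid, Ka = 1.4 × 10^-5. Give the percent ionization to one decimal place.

3.7%

CH3CH2COOH ⇌ CH3CH2COO- + H+; let x = [H+] at equilibrium.
x ≈ √(Ka·C₀) = √(1.4 × 10^-5 × 0.01) = 3.74 × 10^-4 M
% ionization = x/C₀ × 100% = 3.74 × 10^-4/0.01 × 100% = 3.7%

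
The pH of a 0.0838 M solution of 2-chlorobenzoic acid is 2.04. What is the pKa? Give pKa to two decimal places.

pKa = 2.95

[H+] = 10^(-2.04) = 9.12 × 10^-3 M
At equilibrium [HA] = 0.0838 − 9.12 × 10^-3 = 7.47 × 10^-2 M
Ka = [H+][A-]/[HA] = (9.12 × 10^-3)² / 7.47 × 10^-2 = 1.11 × 10^-3
pKa = -log(1.11 × 10^-3) = 2.95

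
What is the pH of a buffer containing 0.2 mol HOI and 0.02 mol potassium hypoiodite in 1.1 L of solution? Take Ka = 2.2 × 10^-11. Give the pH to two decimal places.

pH = 9.66

pKa = −log(2.2 × 10^-11) = 10.658
Using pH = pKa + log([base]/[acid]) with [base]/[acid] = 0.02/0.2:
pH = 10.658 + (-1.000) = 9.66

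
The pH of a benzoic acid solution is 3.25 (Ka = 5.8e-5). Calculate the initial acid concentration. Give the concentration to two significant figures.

C₀ = 6.0 × 10^-3 M

[H+] = 10^(-3.25) = 5.62 × 10^-4 M = x
Ka = x²/(C₀ − x) ⇒ C₀ = x + x²/Ka
C₀ = 5.62 × 10^-4 + (5.62 × 10^-4)²/(5.8 × 10^-5) = 6.01 × 10^-3 M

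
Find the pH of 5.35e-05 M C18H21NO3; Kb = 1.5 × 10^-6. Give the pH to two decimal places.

C18H21NO3 + H2O ⇌ C18H22NO3+ + OH-
Let x = [OH-] at equilibrium. Kb = x²/(5.35e-05 − x).
Here C₀/Kb ≈ 35.7, so the small-x approximation fails. Use the quadratic:
x = [−1.5e-06 + √(1.5e-06² + 3.21e-10)]/2 = 8.24 × 10^-6 M
pOH = −log(8.24 × 10^-6) = 5.08; pH = 14.00 − 5.08 = 8.92

pH = 8.92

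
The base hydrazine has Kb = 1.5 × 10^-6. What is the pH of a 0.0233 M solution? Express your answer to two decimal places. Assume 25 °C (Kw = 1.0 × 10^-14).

N2H4 + H2O ⇌ N2H5+ + OH-
Kb = x²/(0.0233 − x) = 1.5 × 10^-6
Neglecting x in the denominator: x = √(1.5 × 10^-6 × 0.0233) = 1.87 × 10^-4 M
(x/C₀ = 0.8% < 5%, so the approximation holds.)
pOH = 3.73, so pH = 14.00 − pOH = 10.27

pH = 10.27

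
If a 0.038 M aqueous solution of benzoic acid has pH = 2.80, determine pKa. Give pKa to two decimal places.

pKa = 4.16

[H+] = 10^(-2.80) = 1.58 × 10^-3 M
At equilibrium [HA] = 0.038 − 1.58 × 10^-3 = 3.64 × 10^-2 M
Ka = [H+][A-]/[HA] = (1.58 × 10^-3)² / 3.64 × 10^-2 = 6.86 × 10^-5
pKa = -log(6.86 × 10^-5) = 4.16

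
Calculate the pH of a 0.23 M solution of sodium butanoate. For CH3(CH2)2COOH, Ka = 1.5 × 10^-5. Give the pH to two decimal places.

CH3(CH2)2COO- is the conjugate base of the weak acid CH3(CH2)2COOH.
Kb = Kw/Ka = 1.0×10^-14 / 1.5 × 10^-5 = 6.67 × 10^-10
Kb = x²/(0.23 − x) = 6.67 × 10^-10
Assume x ≪ 0.23: x ≈ √(6.67 × 10^-10 × 0.23) = 1.24 × 10^-5 M
(x/C₀ = 0.0054% < 5%, so the approximation holds.)
pOH = 4.91, so pH = 14.00 − pOH = 9.09

pH = 9.09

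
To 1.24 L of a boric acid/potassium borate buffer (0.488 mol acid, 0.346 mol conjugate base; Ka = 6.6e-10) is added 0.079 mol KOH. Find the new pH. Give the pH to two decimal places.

After neutralization: n(B(OH)3) = 0.409 mol, n(B(OH)4-) = 0.425 mol.
pKa = −log(6.6 × 10^-10) = 9.180
pH = pKa + log(n_B(OH)4-/n_B(OH)3) = 9.180 + log(0.425/0.409) = 9.180 + (+0.017)

pH = 9.20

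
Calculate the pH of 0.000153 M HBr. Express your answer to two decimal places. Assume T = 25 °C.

HBr is a strong acid and dissociates completely, so [H+] = 0.000153 M.
pH = -log(0.000153) = 3.82

pH = 3.82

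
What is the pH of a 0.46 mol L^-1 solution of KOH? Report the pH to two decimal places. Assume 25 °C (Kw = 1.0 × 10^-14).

KOH is a strong base; [OH-] = 0.46 M.
pOH = -log(0.46) = 0.34
pH = 14.00 - 0.34 = 13.66

pH = 13.66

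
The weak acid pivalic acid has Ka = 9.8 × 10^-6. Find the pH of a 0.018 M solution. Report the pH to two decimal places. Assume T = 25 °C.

(CH3)3CCOOH ⇌ (CH3)3CCOO- + H+
Ka = [H+]²/(0.018 − [H+]) = 9.8 × 10^-6
Since Ka ≪ C₀, [H+] ≈ √(Ka·C₀) = 4.20 × 10^-4 M.
pH = −log[H+] = −log(4.20 × 10^-4) = 3.38

pH = 3.38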